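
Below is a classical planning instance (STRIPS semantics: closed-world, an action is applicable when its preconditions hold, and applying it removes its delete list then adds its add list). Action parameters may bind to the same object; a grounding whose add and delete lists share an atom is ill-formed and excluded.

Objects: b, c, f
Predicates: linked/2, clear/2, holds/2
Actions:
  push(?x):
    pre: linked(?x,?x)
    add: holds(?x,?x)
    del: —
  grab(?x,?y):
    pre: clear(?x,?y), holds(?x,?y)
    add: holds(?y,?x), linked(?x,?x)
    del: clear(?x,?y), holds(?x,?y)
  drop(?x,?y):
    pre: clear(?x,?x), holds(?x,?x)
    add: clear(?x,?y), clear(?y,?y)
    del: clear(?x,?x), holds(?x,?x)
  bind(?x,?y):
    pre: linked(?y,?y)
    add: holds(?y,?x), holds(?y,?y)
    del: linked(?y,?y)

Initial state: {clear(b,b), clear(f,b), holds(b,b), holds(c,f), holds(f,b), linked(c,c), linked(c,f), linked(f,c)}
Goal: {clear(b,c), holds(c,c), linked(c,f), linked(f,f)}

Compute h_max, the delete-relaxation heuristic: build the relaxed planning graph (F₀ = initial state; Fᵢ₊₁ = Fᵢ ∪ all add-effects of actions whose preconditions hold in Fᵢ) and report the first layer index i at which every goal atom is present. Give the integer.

F0 = init (8 atoms)
F1 = F0 ∪ {clear(b,c), clear(b,f), clear(c,c), clear(f,f), holds(b,f), holds(c,b), holds(c,c), linked(f,f)}  (16 atoms)
goal ⊆ F1  ⇒  h_max = 1

1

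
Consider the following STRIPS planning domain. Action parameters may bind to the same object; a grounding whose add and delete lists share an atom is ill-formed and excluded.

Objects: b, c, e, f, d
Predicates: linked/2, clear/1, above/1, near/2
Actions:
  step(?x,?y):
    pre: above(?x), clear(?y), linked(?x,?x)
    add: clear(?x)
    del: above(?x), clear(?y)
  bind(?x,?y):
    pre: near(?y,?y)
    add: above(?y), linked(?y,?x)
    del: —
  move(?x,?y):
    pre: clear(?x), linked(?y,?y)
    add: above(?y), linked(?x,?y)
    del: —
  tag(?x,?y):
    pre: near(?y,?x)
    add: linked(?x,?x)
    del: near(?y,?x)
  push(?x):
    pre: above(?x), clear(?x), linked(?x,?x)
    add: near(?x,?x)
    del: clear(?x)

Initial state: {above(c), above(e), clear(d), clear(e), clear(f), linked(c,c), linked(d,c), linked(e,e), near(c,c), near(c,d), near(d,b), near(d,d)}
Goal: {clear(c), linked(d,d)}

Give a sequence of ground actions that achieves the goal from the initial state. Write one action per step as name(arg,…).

step(c,e); bind(d,d)

1. step(c,e)  →  {above(e), clear(c), clear(d), clear(f), linked(c,c), linked(d,c), linked(e,e), near(c,c), near(c,d), near(d,b), near(d,d)}
2. bind(d,d)  →  {above(d), above(e), clear(c), clear(d), clear(f), linked(c,c), linked(d,c), linked(d,d), linked(e,e), near(c,c), near(c,d), near(d,b), near(d,d)}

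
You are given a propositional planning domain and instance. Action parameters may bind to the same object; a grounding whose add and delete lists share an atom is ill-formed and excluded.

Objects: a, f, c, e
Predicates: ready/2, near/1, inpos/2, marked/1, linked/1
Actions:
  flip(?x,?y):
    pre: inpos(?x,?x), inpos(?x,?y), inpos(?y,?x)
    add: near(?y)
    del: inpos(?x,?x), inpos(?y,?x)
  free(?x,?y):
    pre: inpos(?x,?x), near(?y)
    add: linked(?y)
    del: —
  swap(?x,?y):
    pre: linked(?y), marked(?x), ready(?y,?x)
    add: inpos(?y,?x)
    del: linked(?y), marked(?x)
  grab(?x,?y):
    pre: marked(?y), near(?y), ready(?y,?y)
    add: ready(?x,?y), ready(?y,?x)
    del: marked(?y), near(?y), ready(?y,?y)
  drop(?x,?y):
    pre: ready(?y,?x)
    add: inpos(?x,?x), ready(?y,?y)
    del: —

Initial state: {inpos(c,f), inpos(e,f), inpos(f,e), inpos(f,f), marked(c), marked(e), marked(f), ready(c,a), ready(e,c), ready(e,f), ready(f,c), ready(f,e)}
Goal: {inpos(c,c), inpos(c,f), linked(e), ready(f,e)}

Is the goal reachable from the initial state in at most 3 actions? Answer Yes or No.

1. flip(f,e)  →  {inpos(c,f), inpos(f,e), marked(c), marked(e), marked(f), near(e), ready(c,a), ready(e,c), ready(e,f), ready(f,c), ready(f,e)}
2. drop(c,f)  →  {inpos(c,c), inpos(c,f), inpos(f,e), marked(c), marked(e), marked(f), near(e), ready(c,a), ready(e,c), ready(e,f), ready(f,c), ready(f,e), ready(f,f)}
3. free(c,e)  →  {inpos(c,c), inpos(c,f), inpos(f,e), linked(e), marked(c), marked(e), marked(f), near(e), ready(c,a), ready(e,c), ready(e,f), ready(f,c), ready(f,e), ready(f,f)}
optimal plan length = 3; 3 ≤ 3

Yes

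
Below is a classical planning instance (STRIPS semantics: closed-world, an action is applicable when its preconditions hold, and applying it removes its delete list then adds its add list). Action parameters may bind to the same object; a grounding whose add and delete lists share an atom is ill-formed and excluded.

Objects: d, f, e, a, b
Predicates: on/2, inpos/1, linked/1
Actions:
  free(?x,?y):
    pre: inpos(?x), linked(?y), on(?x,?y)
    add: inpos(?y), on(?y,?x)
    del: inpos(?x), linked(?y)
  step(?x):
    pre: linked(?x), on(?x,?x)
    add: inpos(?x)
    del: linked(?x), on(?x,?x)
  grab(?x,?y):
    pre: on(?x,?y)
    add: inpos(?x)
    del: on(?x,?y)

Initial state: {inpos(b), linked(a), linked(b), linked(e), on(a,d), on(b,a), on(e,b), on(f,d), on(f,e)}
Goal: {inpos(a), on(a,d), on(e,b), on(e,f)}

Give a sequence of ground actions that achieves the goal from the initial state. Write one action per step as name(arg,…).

free(b,a); grab(f,d); free(f,e)

1. free(b,a)  →  {inpos(a), linked(b), linked(e), on(a,b), on(a,d), on(b,a), on(e,b), on(f,d), on(f,e)}
2. grab(f,d)  →  {inpos(a), inpos(f), linked(b), linked(e), on(a,b), on(a,d), on(b,a), on(e,b), on(f,e)}
3. free(f,e)  →  {inpos(a), inpos(e), linked(b), on(a,b), on(a,d), on(b,a), on(e,b), on(e,f), on(f,e)}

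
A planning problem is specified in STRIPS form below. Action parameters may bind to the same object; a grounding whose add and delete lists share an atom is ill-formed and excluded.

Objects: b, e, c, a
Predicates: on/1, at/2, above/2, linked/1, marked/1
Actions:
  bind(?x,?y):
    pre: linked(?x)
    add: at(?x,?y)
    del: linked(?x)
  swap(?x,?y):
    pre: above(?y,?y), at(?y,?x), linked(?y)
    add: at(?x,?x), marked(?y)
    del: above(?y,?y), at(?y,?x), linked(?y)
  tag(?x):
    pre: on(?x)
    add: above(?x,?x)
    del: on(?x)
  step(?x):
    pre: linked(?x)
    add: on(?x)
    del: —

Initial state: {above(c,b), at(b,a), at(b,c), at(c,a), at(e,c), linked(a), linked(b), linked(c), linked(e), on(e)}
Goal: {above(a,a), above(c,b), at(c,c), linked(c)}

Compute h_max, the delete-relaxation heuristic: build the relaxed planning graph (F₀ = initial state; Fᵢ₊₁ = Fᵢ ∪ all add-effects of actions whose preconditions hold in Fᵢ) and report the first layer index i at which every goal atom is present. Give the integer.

2

F0 = init (10 atoms)
F1 = F0 ∪ {above(e,e), at(a,a), at(a,b), at(a,c), at(a,e), at(b,b), at(b,e), at(c,b), at(c,c), at(c,e), at(e,a), at(e,b), at(e,e), on(a), on(b), on(c)}  (26 atoms)
F2 = F1 ∪ {above(a,a), above(b,b), above(c,c), marked(e)}  (30 atoms)
goal ⊆ F2  ⇒  h_max = 2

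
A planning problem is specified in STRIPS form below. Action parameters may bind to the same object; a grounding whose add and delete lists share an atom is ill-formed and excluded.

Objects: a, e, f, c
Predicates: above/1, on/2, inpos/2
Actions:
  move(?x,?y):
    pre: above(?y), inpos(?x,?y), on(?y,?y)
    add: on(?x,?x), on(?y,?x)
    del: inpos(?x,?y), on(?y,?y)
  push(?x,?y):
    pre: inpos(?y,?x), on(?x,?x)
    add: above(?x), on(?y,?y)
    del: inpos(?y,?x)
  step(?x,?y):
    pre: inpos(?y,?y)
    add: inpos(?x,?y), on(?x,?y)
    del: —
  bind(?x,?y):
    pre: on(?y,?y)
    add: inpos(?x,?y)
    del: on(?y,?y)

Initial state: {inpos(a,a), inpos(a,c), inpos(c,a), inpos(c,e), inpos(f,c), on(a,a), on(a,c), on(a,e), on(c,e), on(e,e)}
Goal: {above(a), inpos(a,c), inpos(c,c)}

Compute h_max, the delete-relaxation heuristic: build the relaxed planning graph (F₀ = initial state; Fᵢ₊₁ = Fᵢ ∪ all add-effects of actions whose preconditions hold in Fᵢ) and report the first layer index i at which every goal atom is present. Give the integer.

F0 = init (10 atoms)
F1 = F0 ∪ {above(a), above(e), inpos(a,e), inpos(e,a), inpos(e,e), inpos(f,a), inpos(f,e), on(c,a), on(c,c), on(e,a), on(f,a)}  (21 atoms)
F2 = F1 ∪ {above(c), inpos(c,c), inpos(e,c), on(a,f), on(e,c), on(e,f), on(f,e), on(f,f)}  (29 atoms)
goal ⊆ F2  ⇒  h_max = 2

2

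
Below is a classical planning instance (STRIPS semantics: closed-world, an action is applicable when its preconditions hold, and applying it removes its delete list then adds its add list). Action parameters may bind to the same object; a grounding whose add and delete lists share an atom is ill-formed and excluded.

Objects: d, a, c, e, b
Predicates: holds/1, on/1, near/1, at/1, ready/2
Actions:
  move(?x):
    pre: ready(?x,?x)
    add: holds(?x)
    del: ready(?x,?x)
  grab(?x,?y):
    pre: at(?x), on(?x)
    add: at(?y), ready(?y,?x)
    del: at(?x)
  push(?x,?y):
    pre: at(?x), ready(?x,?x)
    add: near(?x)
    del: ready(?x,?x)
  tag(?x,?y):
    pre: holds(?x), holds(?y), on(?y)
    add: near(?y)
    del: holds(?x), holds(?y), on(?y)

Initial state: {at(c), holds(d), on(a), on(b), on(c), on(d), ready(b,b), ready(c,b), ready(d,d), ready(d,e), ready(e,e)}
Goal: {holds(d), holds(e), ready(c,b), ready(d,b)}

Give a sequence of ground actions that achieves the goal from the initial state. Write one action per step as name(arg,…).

move(e); grab(c,b); grab(b,d)

1. move(e)  →  {at(c), holds(d), holds(e), on(a), on(b), on(c), on(d), ready(b,b), ready(c,b), ready(d,d), ready(d,e)}
2. grab(c,b)  →  {at(b), holds(d), holds(e), on(a), on(b), on(c), on(d), ready(b,b), ready(b,c), ready(c,b), ready(d,d), ready(d,e)}
3. grab(b,d)  →  {at(d), holds(d), holds(e), on(a), on(b), on(c), on(d), ready(b,b), ready(b,c), ready(c,b), ready(d,b), ready(d,d), ready(d,e)}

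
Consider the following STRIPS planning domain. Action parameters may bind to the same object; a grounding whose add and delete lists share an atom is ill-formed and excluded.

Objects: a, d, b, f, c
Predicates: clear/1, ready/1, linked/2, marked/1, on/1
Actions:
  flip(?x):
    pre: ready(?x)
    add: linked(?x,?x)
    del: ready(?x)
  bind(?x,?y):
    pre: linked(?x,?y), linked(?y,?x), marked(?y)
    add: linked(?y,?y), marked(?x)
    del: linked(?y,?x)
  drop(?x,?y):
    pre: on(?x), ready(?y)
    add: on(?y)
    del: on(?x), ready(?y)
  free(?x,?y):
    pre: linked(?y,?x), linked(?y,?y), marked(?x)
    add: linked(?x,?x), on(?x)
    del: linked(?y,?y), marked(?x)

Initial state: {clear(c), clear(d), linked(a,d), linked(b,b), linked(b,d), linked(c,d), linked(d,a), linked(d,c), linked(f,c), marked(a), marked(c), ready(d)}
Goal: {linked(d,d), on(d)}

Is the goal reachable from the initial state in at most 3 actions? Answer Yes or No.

1. bind(d,a)  →  {clear(c), clear(d), linked(a,a), linked(b,b), linked(b,d), linked(c,d), linked(d,a), linked(d,c), linked(f,c), marked(a), marked(c), marked(d), ready(d)}
2. free(d,b)  →  {clear(c), clear(d), linked(a,a), linked(b,d), linked(c,d), linked(d,a), linked(d,c), linked(d,d), linked(f,c), marked(a), marked(c), on(d), ready(d)}
optimal plan length = 2; 2 ≤ 3

Yes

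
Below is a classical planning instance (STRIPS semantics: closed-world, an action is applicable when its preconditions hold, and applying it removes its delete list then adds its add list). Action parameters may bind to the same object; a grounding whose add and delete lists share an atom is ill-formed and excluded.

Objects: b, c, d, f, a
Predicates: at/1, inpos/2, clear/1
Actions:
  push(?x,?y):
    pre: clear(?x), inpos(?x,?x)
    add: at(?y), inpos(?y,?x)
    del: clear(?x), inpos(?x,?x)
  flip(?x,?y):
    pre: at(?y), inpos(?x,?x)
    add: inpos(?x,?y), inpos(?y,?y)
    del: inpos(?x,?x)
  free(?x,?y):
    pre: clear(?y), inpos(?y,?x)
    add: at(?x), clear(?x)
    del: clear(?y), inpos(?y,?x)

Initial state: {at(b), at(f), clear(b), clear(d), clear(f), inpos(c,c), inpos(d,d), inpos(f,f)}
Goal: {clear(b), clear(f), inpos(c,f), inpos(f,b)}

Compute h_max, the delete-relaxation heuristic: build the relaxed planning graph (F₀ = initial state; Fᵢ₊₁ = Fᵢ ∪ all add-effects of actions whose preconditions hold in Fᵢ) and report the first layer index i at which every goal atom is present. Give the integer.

F0 = init (8 atoms)
F1 = F0 ∪ {at(a), at(c), at(d), inpos(a,d), inpos(a,f), inpos(b,b), inpos(b,d), inpos(b,f), inpos(c,b), inpos(c,d), inpos(c,f), inpos(d,b), inpos(d,f), inpos(f,b), inpos(f,d)}  (23 atoms)
goal ⊆ F1  ⇒  h_max = 1

1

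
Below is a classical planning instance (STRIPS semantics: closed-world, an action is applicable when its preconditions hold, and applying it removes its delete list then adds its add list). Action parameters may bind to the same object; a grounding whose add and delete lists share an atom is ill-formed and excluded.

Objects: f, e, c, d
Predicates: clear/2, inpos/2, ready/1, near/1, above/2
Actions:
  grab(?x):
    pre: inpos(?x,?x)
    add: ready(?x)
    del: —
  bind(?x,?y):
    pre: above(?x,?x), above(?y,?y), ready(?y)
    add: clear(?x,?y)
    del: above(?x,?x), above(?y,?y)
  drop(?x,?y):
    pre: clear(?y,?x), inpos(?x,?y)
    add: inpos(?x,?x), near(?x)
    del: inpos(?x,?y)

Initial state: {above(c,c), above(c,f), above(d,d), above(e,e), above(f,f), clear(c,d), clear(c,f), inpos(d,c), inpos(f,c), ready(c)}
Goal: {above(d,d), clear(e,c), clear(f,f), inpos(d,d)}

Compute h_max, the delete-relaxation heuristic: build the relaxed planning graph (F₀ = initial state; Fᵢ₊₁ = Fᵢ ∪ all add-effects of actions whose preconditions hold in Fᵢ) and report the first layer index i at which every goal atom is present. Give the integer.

3

F0 = init (10 atoms)
F1 = F0 ∪ {clear(c,c), clear(d,c), clear(e,c), clear(f,c), inpos(d,d), inpos(f,f), near(d), near(f)}  (18 atoms)
F2 = F1 ∪ {ready(d), ready(f)}  (20 atoms)
F3 = F2 ∪ {clear(d,d), clear(d,f), clear(e,d), clear(e,f), clear(f,d), clear(f,f)}  (26 atoms)
goal ⊆ F3  ⇒  h_max = 3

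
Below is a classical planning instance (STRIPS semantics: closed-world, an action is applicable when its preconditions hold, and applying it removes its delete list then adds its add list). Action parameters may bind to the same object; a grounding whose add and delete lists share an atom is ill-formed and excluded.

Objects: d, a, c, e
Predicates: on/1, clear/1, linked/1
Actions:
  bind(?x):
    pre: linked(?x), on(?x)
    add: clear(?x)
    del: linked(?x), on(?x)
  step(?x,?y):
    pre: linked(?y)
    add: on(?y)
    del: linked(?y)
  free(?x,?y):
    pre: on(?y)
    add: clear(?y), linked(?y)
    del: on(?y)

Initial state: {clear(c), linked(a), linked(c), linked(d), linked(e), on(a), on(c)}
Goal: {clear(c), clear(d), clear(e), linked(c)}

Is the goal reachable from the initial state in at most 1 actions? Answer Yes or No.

No

1. step(d,d)  →  {clear(c), linked(a), linked(c), linked(e), on(a), on(c), on(d)}
2. step(d,e)  →  {clear(c), linked(a), linked(c), on(a), on(c), on(d), on(e)}
3. free(d,d)  →  {clear(c), clear(d), linked(a), linked(c), linked(d), on(a), on(c), on(e)}
4. free(d,e)  →  {clear(c), clear(d), clear(e), linked(a), linked(c), linked(d), linked(e), on(a), on(c)}
optimal plan length = 4; 4 > 1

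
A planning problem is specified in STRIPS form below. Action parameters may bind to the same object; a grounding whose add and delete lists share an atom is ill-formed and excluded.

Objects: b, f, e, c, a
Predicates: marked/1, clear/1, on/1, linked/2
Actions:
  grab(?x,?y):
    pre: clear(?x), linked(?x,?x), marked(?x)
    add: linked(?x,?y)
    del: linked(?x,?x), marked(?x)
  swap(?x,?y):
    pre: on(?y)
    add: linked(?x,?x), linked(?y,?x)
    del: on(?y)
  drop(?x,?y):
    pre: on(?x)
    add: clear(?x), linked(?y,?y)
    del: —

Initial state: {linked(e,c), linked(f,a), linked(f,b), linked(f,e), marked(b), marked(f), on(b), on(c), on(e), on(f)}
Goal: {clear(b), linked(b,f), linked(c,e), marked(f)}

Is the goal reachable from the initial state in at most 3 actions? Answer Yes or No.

Yes

1. swap(e,c)  →  {linked(c,e), linked(e,c), linked(e,e), linked(f,a), linked(f,b), linked(f,e), marked(b), marked(f), on(b), on(e), on(f)}
2. drop(b,b)  →  {clear(b), linked(b,b), linked(c,e), linked(e,c), linked(e,e), linked(f,a), linked(f,b), linked(f,e), marked(b), marked(f), on(b), on(e), on(f)}
3. grab(b,f)  →  {clear(b), linked(b,f), linked(c,e), linked(e,c), linked(e,e), linked(f,a), linked(f,b), linked(f,e), marked(f), on(b), on(e), on(f)}
optimal plan length = 3; 3 ≤ 3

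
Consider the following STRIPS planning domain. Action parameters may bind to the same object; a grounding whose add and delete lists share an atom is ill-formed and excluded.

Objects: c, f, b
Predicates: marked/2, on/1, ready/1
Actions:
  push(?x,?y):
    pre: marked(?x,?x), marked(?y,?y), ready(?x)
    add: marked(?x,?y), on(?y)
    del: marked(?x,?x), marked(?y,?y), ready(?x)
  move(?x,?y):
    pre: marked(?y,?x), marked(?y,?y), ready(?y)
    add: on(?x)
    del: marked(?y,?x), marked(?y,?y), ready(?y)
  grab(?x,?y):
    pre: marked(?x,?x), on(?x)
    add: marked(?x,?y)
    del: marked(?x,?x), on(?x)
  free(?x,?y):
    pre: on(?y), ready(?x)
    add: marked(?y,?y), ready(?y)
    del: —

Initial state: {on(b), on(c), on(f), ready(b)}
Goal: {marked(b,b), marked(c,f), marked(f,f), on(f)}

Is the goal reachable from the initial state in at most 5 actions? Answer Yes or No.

1. free(b,c)  →  {marked(c,c), on(b), on(c), on(f), ready(b), ready(c)}
2. grab(c,f)  →  {marked(c,f), on(b), on(f), ready(b), ready(c)}
3. free(c,f)  →  {marked(c,f), marked(f,f), on(b), on(f), ready(b), ready(c), ready(f)}
4. free(c,b)  →  {marked(b,b), marked(c,f), marked(f,f), on(b), on(f), ready(b), ready(c), ready(f)}
optimal plan length = 4; 4 ≤ 5

Yes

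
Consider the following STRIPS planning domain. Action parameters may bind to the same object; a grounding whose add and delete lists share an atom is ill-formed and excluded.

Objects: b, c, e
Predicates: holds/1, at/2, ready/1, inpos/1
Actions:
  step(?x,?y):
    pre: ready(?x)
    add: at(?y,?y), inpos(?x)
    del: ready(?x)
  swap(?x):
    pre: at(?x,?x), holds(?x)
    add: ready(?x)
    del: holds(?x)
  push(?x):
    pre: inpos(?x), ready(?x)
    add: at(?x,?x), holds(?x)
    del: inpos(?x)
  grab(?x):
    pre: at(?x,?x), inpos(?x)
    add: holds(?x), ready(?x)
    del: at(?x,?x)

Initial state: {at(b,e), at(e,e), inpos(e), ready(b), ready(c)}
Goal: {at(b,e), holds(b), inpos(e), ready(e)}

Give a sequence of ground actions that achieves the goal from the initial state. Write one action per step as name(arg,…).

step(b,b); grab(b); grab(e)

1. step(b,b)  →  {at(b,b), at(b,e), at(e,e), inpos(b), inpos(e), ready(c)}
2. grab(b)  →  {at(b,e), at(e,e), holds(b), inpos(b), inpos(e), ready(b), ready(c)}
3. grab(e)  →  {at(b,e), holds(b), holds(e), inpos(b), inpos(e), ready(b), ready(c), ready(e)}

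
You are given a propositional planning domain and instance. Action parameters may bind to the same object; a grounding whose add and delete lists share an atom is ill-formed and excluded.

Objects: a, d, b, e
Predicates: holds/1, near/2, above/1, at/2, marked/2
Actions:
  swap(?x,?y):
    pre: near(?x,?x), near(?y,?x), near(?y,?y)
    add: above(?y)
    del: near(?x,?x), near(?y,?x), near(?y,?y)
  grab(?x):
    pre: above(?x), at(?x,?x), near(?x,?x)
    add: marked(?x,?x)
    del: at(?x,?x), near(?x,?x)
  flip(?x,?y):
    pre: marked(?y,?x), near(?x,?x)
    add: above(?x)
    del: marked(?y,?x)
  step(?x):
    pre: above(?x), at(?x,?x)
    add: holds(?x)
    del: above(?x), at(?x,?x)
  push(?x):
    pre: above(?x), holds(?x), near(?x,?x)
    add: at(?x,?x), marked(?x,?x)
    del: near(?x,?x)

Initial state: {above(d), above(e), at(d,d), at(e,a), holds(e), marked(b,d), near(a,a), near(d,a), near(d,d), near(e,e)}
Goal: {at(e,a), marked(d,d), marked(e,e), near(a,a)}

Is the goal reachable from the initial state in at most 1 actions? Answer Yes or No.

No

1. grab(d)  →  {above(d), above(e), at(e,a), holds(e), marked(b,d), marked(d,d), near(a,a), near(d,a), near(e,e)}
2. push(e)  →  {above(d), above(e), at(e,a), at(e,e), holds(e), marked(b,d), marked(d,d), marked(e,e), near(a,a), near(d,a)}
optimal plan length = 2; 2 > 1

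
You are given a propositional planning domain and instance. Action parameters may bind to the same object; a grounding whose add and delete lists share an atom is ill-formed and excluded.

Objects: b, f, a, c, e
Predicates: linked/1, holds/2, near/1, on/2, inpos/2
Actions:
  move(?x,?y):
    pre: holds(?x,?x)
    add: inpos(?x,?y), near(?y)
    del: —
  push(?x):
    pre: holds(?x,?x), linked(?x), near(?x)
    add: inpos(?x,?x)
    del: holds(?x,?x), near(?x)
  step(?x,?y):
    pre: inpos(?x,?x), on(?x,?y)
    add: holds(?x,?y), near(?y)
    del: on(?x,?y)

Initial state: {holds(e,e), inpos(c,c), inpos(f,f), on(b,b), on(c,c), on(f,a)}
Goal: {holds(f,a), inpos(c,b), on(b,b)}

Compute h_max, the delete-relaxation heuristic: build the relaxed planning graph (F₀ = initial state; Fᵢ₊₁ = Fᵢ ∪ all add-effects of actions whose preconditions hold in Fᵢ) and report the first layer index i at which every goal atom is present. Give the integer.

2

F0 = init (6 atoms)
F1 = F0 ∪ {holds(c,c), holds(f,a), inpos(e,a), inpos(e,b), inpos(e,c), inpos(e,e), inpos(e,f), near(a), near(b), near(c), near(e), near(f)}  (18 atoms)
F2 = F1 ∪ {inpos(c,a), inpos(c,b), inpos(c,e), inpos(c,f)}  (22 atoms)
goal ⊆ F2  ⇒  h_max = 2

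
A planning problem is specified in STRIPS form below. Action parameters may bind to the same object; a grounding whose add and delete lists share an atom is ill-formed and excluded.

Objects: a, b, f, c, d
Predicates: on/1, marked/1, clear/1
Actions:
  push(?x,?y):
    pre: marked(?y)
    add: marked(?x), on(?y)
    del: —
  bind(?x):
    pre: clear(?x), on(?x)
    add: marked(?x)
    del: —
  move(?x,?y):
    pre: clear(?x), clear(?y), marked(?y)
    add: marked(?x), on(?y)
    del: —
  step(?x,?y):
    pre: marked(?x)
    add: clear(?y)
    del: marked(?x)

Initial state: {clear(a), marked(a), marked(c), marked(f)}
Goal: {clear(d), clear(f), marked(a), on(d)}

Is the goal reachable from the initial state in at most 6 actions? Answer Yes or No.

Yes

1. push(d,a)  →  {clear(a), marked(a), marked(c), marked(d), marked(f), on(a)}
2. push(a,d)  →  {clear(a), marked(a), marked(c), marked(d), marked(f), on(a), on(d)}
3. step(f,f)  →  {clear(a), clear(f), marked(a), marked(c), marked(d), on(a), on(d)}
4. step(c,d)  →  {clear(a), clear(d), clear(f), marked(a), marked(d), on(a), on(d)}
optimal plan length = 4; 4 ≤ 6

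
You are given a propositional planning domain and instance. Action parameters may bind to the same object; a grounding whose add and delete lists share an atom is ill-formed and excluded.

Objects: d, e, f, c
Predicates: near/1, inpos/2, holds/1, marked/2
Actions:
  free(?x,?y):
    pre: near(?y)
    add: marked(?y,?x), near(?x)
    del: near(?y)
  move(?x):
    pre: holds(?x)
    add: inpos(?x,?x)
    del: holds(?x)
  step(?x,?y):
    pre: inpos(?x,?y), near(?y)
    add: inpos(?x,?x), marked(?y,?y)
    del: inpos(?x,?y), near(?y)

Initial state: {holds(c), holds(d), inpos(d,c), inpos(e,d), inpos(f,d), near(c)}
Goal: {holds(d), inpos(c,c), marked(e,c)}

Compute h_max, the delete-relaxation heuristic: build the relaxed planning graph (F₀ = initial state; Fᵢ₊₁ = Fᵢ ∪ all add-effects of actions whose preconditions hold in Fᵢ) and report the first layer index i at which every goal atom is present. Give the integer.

2

F0 = init (6 atoms)
F1 = F0 ∪ {inpos(c,c), inpos(d,d), marked(c,c), marked(c,d), marked(c,e), marked(c,f), near(d), near(e), near(f)}  (15 atoms)
F2 = F1 ∪ {inpos(e,e), inpos(f,f), marked(d,c), marked(d,d), marked(d,e), marked(d,f), marked(e,c), marked(e,d), marked(e,f), marked(f,c), marked(f,d), marked(f,e)}  (27 atoms)
goal ⊆ F2  ⇒  h_max = 2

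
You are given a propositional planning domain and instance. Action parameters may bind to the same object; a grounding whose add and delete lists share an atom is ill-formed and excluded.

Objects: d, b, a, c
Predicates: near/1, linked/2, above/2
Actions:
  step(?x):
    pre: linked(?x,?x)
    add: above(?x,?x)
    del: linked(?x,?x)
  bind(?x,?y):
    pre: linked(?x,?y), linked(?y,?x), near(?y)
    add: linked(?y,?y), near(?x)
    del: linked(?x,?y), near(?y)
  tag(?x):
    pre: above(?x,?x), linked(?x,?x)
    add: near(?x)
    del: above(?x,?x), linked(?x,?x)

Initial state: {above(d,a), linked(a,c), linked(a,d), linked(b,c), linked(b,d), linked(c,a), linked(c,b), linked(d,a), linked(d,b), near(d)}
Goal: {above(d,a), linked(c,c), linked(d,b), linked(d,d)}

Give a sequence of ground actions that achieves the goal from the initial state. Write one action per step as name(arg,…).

1. bind(b,d)  →  {above(d,a), linked(a,c), linked(a,d), linked(b,c), linked(c,a), linked(c,b), linked(d,a), linked(d,b), linked(d,d), near(b)}
2. bind(c,b)  →  {above(d,a), linked(a,c), linked(a,d), linked(b,b), linked(b,c), linked(c,a), linked(d,a), linked(d,b), linked(d,d), near(c)}
3. bind(a,c)  →  {above(d,a), linked(a,d), linked(b,b), linked(b,c), linked(c,a), linked(c,c), linked(d,a), linked(d,b), linked(d,d), near(a)}

bind(b,d); bind(c,b); bind(a,c)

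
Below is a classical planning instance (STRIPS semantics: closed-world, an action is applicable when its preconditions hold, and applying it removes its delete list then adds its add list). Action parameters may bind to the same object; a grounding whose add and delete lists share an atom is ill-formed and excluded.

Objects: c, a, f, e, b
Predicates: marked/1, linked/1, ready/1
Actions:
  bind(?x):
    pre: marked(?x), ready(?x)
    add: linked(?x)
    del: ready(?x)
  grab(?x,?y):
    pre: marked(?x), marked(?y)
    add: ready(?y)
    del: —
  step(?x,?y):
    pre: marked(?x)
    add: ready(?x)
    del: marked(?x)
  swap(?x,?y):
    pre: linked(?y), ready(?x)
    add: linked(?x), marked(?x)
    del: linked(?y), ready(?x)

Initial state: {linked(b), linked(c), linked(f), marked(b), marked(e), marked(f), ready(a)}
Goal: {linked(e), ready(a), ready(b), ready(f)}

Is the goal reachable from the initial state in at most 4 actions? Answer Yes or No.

Yes

1. grab(f,f)  →  {linked(b), linked(c), linked(f), marked(b), marked(e), marked(f), ready(a), ready(f)}
2. grab(f,e)  →  {linked(b), linked(c), linked(f), marked(b), marked(e), marked(f), ready(a), ready(e), ready(f)}
3. bind(e)  →  {linked(b), linked(c), linked(e), linked(f), marked(b), marked(e), marked(f), ready(a), ready(f)}
4. grab(f,b)  →  {linked(b), linked(c), linked(e), linked(f), marked(b), marked(e), marked(f), ready(a), ready(b), ready(f)}
optimal plan length = 4; 4 ≤ 4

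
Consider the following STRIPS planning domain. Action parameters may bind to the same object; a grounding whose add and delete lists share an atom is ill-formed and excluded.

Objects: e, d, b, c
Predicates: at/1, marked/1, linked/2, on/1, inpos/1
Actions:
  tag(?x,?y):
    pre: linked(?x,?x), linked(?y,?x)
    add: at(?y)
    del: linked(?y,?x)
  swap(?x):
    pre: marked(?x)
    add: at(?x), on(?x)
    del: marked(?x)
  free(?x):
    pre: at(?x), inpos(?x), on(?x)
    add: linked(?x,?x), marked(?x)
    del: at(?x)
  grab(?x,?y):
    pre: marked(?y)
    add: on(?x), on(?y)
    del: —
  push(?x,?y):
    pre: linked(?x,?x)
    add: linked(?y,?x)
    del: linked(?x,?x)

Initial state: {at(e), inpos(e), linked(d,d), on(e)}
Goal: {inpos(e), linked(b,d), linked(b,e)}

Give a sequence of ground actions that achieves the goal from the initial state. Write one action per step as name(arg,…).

1. free(e)  →  {inpos(e), linked(d,d), linked(e,e), marked(e), on(e)}
2. push(e,b)  →  {inpos(e), linked(b,e), linked(d,d), marked(e), on(e)}
3. push(d,b)  →  {inpos(e), linked(b,d), linked(b,e), marked(e), on(e)}

free(e); push(e,b); push(d,b)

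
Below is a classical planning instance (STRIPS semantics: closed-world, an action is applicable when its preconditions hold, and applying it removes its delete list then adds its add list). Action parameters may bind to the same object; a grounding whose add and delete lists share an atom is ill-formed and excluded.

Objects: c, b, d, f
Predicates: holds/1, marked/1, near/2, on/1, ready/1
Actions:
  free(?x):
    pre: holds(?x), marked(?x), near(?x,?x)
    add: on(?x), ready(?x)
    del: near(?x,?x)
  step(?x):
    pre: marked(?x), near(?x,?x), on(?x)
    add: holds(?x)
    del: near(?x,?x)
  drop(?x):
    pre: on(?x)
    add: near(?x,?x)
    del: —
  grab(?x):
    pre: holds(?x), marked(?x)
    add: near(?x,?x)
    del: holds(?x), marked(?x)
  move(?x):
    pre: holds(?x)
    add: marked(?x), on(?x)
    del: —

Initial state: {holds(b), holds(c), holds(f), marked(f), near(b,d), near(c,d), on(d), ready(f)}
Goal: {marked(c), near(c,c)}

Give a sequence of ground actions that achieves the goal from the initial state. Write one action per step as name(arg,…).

1. move(c)  →  {holds(b), holds(c), holds(f), marked(c), marked(f), near(b,d), near(c,d), on(c), on(d), ready(f)}
2. drop(c)  →  {holds(b), holds(c), holds(f), marked(c), marked(f), near(b,d), near(c,c), near(c,d), on(c), on(d), ready(f)}

move(c); drop(c)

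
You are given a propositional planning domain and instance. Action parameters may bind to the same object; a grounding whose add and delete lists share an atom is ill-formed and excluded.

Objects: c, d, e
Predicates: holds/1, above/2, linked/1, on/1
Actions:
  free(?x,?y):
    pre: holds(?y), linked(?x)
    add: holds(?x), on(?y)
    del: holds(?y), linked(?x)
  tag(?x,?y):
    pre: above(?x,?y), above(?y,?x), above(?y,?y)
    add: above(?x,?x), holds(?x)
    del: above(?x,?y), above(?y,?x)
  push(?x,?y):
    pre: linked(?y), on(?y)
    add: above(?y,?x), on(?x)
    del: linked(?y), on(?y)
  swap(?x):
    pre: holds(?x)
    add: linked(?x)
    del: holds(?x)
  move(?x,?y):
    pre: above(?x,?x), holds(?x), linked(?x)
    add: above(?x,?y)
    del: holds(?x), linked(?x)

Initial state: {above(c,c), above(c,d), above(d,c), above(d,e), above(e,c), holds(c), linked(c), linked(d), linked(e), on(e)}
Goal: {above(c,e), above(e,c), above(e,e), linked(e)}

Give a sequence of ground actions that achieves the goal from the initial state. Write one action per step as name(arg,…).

1. tag(d,c)  →  {above(c,c), above(d,d), above(d,e), above(e,c), holds(c), holds(d), linked(c), linked(d), linked(e), on(e)}
2. push(d,e)  →  {above(c,c), above(d,d), above(d,e), above(e,c), above(e,d), holds(c), holds(d), linked(c), linked(d), on(d)}
3. tag(e,d)  →  {above(c,c), above(d,d), above(e,c), above(e,e), holds(c), holds(d), holds(e), linked(c), linked(d), on(d)}
4. swap(e)  →  {above(c,c), above(d,d), above(e,c), above(e,e), holds(c), holds(d), linked(c), linked(d), linked(e), on(d)}
5. move(c,e)  →  {above(c,c), above(c,e), above(d,d), above(e,c), above(e,e), holds(d), linked(d), linked(e), on(d)}

tag(d,c); push(d,e); tag(e,d); swap(e); move(c,e)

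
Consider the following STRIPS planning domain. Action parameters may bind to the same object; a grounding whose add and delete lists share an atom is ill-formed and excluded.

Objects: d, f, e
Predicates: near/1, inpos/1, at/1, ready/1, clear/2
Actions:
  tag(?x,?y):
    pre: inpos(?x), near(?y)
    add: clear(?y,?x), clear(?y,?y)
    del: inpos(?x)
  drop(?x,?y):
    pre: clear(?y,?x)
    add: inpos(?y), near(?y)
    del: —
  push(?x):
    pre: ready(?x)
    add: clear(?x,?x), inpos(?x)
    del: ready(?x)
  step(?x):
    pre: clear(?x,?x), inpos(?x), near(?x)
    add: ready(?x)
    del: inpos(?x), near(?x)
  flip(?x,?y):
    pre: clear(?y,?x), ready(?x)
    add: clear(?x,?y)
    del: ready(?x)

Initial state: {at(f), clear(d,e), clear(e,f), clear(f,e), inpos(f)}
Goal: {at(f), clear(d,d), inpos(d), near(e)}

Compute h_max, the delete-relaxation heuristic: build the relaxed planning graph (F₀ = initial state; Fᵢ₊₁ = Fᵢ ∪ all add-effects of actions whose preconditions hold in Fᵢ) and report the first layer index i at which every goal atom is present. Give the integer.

F0 = init (5 atoms)
F1 = F0 ∪ {inpos(d), inpos(e), near(d), near(e), near(f)}  (10 atoms)
F2 = F1 ∪ {clear(d,d), clear(d,f), clear(e,d), clear(e,e), clear(f,d), clear(f,f)}  (16 atoms)
goal ⊆ F2  ⇒  h_max = 2

2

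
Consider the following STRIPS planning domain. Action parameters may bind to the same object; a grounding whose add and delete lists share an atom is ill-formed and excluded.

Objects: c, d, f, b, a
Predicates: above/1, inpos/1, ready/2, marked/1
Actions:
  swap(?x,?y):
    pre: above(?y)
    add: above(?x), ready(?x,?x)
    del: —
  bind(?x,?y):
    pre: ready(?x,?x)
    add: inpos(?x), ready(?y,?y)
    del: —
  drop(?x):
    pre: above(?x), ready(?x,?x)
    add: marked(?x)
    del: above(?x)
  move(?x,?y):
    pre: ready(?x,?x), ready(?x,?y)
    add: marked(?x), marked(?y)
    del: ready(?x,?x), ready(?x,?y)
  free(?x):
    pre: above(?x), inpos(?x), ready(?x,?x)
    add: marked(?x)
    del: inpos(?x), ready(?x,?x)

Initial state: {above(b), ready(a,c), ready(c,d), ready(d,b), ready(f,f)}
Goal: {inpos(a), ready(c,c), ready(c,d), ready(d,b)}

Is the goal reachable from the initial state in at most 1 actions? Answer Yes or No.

No

1. swap(a,b)  →  {above(a), above(b), ready(a,a), ready(a,c), ready(c,d), ready(d,b), ready(f,f)}
2. bind(a,c)  →  {above(a), above(b), inpos(a), ready(a,a), ready(a,c), ready(c,c), ready(c,d), ready(d,b), ready(f,f)}
optimal plan length = 2; 2 > 1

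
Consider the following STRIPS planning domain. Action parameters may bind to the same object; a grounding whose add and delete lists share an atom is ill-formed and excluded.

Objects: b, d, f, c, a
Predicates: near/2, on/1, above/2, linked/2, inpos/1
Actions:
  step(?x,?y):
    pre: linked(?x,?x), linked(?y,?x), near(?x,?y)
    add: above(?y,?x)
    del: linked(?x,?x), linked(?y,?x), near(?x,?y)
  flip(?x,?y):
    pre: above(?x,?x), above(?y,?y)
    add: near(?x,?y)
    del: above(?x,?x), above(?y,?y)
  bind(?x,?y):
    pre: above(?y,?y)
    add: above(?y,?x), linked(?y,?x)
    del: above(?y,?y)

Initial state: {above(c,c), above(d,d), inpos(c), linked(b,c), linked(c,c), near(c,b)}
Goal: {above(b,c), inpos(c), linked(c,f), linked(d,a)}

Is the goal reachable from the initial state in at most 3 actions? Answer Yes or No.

Yes

1. step(c,b)  →  {above(b,c), above(c,c), above(d,d), inpos(c)}
2. bind(f,c)  →  {above(b,c), above(c,f), above(d,d), inpos(c), linked(c,f)}
3. bind(a,d)  →  {above(b,c), above(c,f), above(d,a), inpos(c), linked(c,f), linked(d,a)}
optimal plan length = 3; 3 ≤ 3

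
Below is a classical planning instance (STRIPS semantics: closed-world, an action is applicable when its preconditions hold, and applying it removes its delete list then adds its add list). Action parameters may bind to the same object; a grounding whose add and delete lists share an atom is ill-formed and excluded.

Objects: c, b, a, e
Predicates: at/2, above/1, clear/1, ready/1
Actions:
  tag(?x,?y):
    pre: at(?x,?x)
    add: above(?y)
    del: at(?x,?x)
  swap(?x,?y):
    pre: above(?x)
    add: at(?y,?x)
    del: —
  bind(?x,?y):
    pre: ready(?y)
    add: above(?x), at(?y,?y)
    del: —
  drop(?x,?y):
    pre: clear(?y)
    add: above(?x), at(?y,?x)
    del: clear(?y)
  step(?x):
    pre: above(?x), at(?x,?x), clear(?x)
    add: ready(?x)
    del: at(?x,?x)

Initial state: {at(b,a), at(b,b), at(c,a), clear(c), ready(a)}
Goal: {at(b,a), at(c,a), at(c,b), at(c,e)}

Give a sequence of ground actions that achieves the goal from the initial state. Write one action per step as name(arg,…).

1. tag(b,b)  →  {above(b), at(b,a), at(c,a), clear(c), ready(a)}
2. swap(b,c)  →  {above(b), at(b,a), at(c,a), at(c,b), clear(c), ready(a)}
3. drop(e,c)  →  {above(b), above(e), at(b,a), at(c,a), at(c,b), at(c,e), ready(a)}

tag(b,b); swap(b,c); drop(e,c)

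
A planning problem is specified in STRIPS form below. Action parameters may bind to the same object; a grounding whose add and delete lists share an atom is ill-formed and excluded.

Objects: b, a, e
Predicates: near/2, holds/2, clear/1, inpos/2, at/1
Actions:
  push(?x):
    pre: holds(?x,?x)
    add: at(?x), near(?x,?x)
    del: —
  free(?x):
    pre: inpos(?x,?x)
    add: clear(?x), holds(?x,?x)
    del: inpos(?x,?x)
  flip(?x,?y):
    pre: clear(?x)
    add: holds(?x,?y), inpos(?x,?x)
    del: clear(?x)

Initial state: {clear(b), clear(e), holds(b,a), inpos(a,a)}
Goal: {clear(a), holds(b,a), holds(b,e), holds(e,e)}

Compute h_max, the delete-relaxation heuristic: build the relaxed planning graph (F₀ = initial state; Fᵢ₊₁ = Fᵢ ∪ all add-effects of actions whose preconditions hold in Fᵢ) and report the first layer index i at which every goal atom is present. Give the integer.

F0 = init (4 atoms)
F1 = F0 ∪ {clear(a), holds(a,a), holds(b,b), holds(b,e), holds(e,a), holds(e,b), holds(e,e), inpos(b,b), inpos(e,e)}  (13 atoms)
goal ⊆ F1  ⇒  h_max = 1

1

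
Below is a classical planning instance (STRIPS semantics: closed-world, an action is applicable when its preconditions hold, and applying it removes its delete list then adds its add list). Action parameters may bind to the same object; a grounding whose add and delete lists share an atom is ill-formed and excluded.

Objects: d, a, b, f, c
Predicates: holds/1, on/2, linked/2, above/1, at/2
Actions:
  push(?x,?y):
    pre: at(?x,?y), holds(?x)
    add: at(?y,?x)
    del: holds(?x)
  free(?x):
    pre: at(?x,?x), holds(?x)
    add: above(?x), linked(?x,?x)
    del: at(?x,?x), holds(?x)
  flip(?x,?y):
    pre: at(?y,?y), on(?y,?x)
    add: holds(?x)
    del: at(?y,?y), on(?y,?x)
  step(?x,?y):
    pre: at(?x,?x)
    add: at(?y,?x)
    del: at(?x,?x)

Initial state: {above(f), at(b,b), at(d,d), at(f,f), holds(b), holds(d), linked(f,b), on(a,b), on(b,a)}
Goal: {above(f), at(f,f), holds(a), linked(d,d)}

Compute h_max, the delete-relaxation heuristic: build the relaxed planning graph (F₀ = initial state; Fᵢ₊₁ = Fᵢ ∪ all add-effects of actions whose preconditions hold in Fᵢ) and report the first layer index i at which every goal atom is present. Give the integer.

F0 = init (9 atoms)
F1 = F0 ∪ {above(b), above(d), at(a,b), at(a,d), at(a,f), at(b,d), at(b,f), at(c,b), at(c,d), at(c,f), at(d,b), at(d,f), at(f,b), at(f,d), holds(a), linked(b,b), linked(d,d)}  (26 atoms)
goal ⊆ F1  ⇒  h_max = 1

1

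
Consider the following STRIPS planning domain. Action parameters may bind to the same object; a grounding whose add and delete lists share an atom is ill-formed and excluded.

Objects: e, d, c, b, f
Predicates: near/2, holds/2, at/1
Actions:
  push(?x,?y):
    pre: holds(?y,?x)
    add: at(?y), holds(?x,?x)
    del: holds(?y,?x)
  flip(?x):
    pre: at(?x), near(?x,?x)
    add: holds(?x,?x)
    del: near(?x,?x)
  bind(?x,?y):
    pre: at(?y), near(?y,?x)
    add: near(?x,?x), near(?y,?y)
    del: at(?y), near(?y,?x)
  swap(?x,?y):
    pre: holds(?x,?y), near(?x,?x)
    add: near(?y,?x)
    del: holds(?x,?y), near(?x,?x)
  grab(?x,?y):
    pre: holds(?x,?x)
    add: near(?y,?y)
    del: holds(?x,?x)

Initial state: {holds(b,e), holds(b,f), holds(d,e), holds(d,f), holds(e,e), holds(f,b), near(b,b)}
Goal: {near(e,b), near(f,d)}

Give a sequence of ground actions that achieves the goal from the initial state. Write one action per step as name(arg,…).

1. swap(b,e)  →  {holds(b,f), holds(d,e), holds(d,f), holds(e,e), holds(f,b), near(e,b)}
2. grab(e,d)  →  {holds(b,f), holds(d,e), holds(d,f), holds(f,b), near(d,d), near(e,b)}
3. swap(d,f)  →  {holds(b,f), holds(d,e), holds(f,b), near(e,b), near(f,d)}

swap(b,e); grab(e,d); swap(d,f)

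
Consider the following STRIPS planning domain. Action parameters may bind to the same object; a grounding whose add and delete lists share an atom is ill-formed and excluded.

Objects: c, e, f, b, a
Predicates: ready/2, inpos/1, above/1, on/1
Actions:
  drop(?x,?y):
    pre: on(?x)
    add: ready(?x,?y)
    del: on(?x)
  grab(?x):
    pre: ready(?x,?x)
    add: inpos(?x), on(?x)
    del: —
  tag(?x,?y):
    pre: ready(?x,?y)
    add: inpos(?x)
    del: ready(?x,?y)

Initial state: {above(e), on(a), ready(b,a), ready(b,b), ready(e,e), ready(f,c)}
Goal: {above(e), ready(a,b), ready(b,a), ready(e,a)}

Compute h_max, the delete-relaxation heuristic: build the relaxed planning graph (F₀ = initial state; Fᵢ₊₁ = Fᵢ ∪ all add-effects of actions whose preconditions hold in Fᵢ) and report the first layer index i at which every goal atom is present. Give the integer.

2

F0 = init (6 atoms)
F1 = F0 ∪ {inpos(b), inpos(e), inpos(f), on(b), on(e), ready(a,a), ready(a,b), ready(a,c), ready(a,e), ready(a,f)}  (16 atoms)
F2 = F1 ∪ {inpos(a), ready(b,c), ready(b,e), ready(b,f), ready(e,a), ready(e,b), ready(e,c), ready(e,f)}  (24 atoms)
goal ⊆ F2  ⇒  h_max = 2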